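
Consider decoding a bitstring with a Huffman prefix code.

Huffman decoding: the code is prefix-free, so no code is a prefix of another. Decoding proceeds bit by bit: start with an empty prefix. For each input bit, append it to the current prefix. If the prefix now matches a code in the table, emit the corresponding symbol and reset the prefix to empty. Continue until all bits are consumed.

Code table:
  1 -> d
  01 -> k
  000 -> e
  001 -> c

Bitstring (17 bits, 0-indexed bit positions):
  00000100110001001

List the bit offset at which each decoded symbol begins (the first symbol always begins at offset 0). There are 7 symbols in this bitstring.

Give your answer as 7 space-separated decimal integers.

Answer: 0 3 6 9 10 13 14

Derivation:
Bit 0: prefix='0' (no match yet)
Bit 1: prefix='00' (no match yet)
Bit 2: prefix='000' -> emit 'e', reset
Bit 3: prefix='0' (no match yet)
Bit 4: prefix='00' (no match yet)
Bit 5: prefix='001' -> emit 'c', reset
Bit 6: prefix='0' (no match yet)
Bit 7: prefix='00' (no match yet)
Bit 8: prefix='001' -> emit 'c', reset
Bit 9: prefix='1' -> emit 'd', reset
Bit 10: prefix='0' (no match yet)
Bit 11: prefix='00' (no match yet)
Bit 12: prefix='000' -> emit 'e', reset
Bit 13: prefix='1' -> emit 'd', reset
Bit 14: prefix='0' (no match yet)
Bit 15: prefix='00' (no match yet)
Bit 16: prefix='001' -> emit 'c', reset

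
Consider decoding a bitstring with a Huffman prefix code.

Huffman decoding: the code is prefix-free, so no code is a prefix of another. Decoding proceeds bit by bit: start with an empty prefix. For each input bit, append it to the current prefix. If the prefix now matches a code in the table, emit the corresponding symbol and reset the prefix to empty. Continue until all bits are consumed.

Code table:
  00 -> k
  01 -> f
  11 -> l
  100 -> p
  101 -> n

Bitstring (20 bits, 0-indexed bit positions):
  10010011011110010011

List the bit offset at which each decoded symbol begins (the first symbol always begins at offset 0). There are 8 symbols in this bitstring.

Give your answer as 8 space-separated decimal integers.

Answer: 0 3 6 8 10 12 15 18

Derivation:
Bit 0: prefix='1' (no match yet)
Bit 1: prefix='10' (no match yet)
Bit 2: prefix='100' -> emit 'p', reset
Bit 3: prefix='1' (no match yet)
Bit 4: prefix='10' (no match yet)
Bit 5: prefix='100' -> emit 'p', reset
Bit 6: prefix='1' (no match yet)
Bit 7: prefix='11' -> emit 'l', reset
Bit 8: prefix='0' (no match yet)
Bit 9: prefix='01' -> emit 'f', reset
Bit 10: prefix='1' (no match yet)
Bit 11: prefix='11' -> emit 'l', reset
Bit 12: prefix='1' (no match yet)
Bit 13: prefix='10' (no match yet)
Bit 14: prefix='100' -> emit 'p', reset
Bit 15: prefix='1' (no match yet)
Bit 16: prefix='10' (no match yet)
Bit 17: prefix='100' -> emit 'p', reset
Bit 18: prefix='1' (no match yet)
Bit 19: prefix='11' -> emit 'l', reset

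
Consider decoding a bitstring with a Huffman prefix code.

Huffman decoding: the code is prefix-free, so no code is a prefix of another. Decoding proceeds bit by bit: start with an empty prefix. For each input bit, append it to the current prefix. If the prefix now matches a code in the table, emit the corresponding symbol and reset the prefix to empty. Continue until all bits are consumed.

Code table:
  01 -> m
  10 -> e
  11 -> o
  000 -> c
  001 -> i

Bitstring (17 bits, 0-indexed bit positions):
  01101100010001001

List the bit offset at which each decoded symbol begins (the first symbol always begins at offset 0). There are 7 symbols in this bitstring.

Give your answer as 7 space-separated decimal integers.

Answer: 0 2 4 6 9 11 14

Derivation:
Bit 0: prefix='0' (no match yet)
Bit 1: prefix='01' -> emit 'm', reset
Bit 2: prefix='1' (no match yet)
Bit 3: prefix='10' -> emit 'e', reset
Bit 4: prefix='1' (no match yet)
Bit 5: prefix='11' -> emit 'o', reset
Bit 6: prefix='0' (no match yet)
Bit 7: prefix='00' (no match yet)
Bit 8: prefix='000' -> emit 'c', reset
Bit 9: prefix='1' (no match yet)
Bit 10: prefix='10' -> emit 'e', reset
Bit 11: prefix='0' (no match yet)
Bit 12: prefix='00' (no match yet)
Bit 13: prefix='001' -> emit 'i', reset
Bit 14: prefix='0' (no match yet)
Bit 15: prefix='00' (no match yet)
Bit 16: prefix='001' -> emit 'i', reset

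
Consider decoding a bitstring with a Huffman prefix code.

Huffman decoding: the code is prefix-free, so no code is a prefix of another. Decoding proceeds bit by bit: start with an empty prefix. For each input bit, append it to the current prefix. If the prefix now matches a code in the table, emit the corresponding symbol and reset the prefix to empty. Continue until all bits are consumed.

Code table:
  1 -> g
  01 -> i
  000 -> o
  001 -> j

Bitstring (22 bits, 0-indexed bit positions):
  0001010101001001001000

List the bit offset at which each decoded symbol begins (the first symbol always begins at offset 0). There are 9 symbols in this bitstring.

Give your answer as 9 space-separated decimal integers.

Answer: 0 3 4 6 8 10 13 16 19

Derivation:
Bit 0: prefix='0' (no match yet)
Bit 1: prefix='00' (no match yet)
Bit 2: prefix='000' -> emit 'o', reset
Bit 3: prefix='1' -> emit 'g', reset
Bit 4: prefix='0' (no match yet)
Bit 5: prefix='01' -> emit 'i', reset
Bit 6: prefix='0' (no match yet)
Bit 7: prefix='01' -> emit 'i', reset
Bit 8: prefix='0' (no match yet)
Bit 9: prefix='01' -> emit 'i', reset
Bit 10: prefix='0' (no match yet)
Bit 11: prefix='00' (no match yet)
Bit 12: prefix='001' -> emit 'j', reset
Bit 13: prefix='0' (no match yet)
Bit 14: prefix='00' (no match yet)
Bit 15: prefix='001' -> emit 'j', reset
Bit 16: prefix='0' (no match yet)
Bit 17: prefix='00' (no match yet)
Bit 18: prefix='001' -> emit 'j', reset
Bit 19: prefix='0' (no match yet)
Bit 20: prefix='00' (no match yet)
Bit 21: prefix='000' -> emit 'o', reset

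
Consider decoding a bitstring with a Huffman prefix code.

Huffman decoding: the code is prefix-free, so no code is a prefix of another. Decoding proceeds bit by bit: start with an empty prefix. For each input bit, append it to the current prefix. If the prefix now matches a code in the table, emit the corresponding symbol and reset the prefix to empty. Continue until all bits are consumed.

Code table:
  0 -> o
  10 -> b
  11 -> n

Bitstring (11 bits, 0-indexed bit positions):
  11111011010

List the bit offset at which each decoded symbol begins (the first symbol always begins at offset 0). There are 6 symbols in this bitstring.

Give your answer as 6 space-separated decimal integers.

Bit 0: prefix='1' (no match yet)
Bit 1: prefix='11' -> emit 'n', reset
Bit 2: prefix='1' (no match yet)
Bit 3: prefix='11' -> emit 'n', reset
Bit 4: prefix='1' (no match yet)
Bit 5: prefix='10' -> emit 'b', reset
Bit 6: prefix='1' (no match yet)
Bit 7: prefix='11' -> emit 'n', reset
Bit 8: prefix='0' -> emit 'o', reset
Bit 9: prefix='1' (no match yet)
Bit 10: prefix='10' -> emit 'b', reset

Answer: 0 2 4 6 8 9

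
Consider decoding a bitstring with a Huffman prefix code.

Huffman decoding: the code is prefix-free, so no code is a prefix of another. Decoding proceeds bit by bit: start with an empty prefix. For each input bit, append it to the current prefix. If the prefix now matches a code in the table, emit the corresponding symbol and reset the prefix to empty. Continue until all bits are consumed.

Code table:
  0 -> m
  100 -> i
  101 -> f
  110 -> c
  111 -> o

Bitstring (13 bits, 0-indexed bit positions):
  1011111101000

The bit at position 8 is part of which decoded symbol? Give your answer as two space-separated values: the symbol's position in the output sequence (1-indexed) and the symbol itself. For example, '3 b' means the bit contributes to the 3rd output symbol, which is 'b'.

Bit 0: prefix='1' (no match yet)
Bit 1: prefix='10' (no match yet)
Bit 2: prefix='101' -> emit 'f', reset
Bit 3: prefix='1' (no match yet)
Bit 4: prefix='11' (no match yet)
Bit 5: prefix='111' -> emit 'o', reset
Bit 6: prefix='1' (no match yet)
Bit 7: prefix='11' (no match yet)
Bit 8: prefix='110' -> emit 'c', reset
Bit 9: prefix='1' (no match yet)
Bit 10: prefix='10' (no match yet)
Bit 11: prefix='100' -> emit 'i', reset
Bit 12: prefix='0' -> emit 'm', reset

Answer: 3 c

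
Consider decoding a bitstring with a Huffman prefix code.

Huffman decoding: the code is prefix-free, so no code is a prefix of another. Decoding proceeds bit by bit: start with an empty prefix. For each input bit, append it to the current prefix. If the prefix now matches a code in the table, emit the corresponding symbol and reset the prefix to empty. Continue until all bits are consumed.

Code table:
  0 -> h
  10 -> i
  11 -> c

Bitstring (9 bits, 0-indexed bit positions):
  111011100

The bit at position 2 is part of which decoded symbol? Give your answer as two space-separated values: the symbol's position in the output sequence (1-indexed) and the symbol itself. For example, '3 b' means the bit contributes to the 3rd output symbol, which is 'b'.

Bit 0: prefix='1' (no match yet)
Bit 1: prefix='11' -> emit 'c', reset
Bit 2: prefix='1' (no match yet)
Bit 3: prefix='10' -> emit 'i', reset
Bit 4: prefix='1' (no match yet)
Bit 5: prefix='11' -> emit 'c', reset
Bit 6: prefix='1' (no match yet)

Answer: 2 i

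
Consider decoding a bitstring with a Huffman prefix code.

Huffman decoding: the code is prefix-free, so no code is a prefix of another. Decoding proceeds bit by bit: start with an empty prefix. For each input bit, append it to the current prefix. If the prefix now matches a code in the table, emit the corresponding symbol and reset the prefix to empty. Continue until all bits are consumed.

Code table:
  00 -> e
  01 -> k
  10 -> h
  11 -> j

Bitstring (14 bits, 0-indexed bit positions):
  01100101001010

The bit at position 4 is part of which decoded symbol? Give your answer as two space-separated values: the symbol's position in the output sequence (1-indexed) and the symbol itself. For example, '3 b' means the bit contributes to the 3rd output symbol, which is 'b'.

Bit 0: prefix='0' (no match yet)
Bit 1: prefix='01' -> emit 'k', reset
Bit 2: prefix='1' (no match yet)
Bit 3: prefix='10' -> emit 'h', reset
Bit 4: prefix='0' (no match yet)
Bit 5: prefix='01' -> emit 'k', reset
Bit 6: prefix='0' (no match yet)
Bit 7: prefix='01' -> emit 'k', reset
Bit 8: prefix='0' (no match yet)

Answer: 3 k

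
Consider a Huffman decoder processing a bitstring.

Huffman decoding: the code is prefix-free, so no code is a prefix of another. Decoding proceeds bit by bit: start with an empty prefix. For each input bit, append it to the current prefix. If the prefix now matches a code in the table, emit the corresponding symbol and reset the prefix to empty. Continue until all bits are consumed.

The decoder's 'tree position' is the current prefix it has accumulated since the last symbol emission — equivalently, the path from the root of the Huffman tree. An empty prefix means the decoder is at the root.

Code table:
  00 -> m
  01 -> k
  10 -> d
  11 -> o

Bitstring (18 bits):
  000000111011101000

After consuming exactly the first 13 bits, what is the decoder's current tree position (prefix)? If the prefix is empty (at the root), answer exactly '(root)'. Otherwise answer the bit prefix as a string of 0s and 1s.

Answer: 1

Derivation:
Bit 0: prefix='0' (no match yet)
Bit 1: prefix='00' -> emit 'm', reset
Bit 2: prefix='0' (no match yet)
Bit 3: prefix='00' -> emit 'm', reset
Bit 4: prefix='0' (no match yet)
Bit 5: prefix='00' -> emit 'm', reset
Bit 6: prefix='1' (no match yet)
Bit 7: prefix='11' -> emit 'o', reset
Bit 8: prefix='1' (no match yet)
Bit 9: prefix='10' -> emit 'd', reset
Bit 10: prefix='1' (no match yet)
Bit 11: prefix='11' -> emit 'o', reset
Bit 12: prefix='1' (no match yet)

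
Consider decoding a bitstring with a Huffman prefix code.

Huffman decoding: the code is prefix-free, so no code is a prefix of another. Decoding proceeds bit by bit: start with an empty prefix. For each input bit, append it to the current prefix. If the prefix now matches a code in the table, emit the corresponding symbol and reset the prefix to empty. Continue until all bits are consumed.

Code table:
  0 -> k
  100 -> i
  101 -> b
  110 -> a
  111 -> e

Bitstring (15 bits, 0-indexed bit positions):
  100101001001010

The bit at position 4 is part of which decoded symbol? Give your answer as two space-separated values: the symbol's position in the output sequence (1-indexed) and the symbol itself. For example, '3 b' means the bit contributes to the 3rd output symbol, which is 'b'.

Bit 0: prefix='1' (no match yet)
Bit 1: prefix='10' (no match yet)
Bit 2: prefix='100' -> emit 'i', reset
Bit 3: prefix='1' (no match yet)
Bit 4: prefix='10' (no match yet)
Bit 5: prefix='101' -> emit 'b', reset
Bit 6: prefix='0' -> emit 'k', reset
Bit 7: prefix='0' -> emit 'k', reset
Bit 8: prefix='1' (no match yet)

Answer: 2 b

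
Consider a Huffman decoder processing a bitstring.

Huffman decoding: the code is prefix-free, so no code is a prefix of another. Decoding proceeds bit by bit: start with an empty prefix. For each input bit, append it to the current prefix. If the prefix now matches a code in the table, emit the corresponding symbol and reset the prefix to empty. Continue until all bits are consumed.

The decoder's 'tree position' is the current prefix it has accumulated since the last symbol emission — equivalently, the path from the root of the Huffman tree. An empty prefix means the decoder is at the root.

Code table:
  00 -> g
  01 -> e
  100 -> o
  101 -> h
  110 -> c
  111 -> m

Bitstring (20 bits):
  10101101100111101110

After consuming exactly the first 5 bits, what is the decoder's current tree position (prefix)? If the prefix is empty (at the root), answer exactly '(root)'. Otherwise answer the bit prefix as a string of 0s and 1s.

Answer: (root)

Derivation:
Bit 0: prefix='1' (no match yet)
Bit 1: prefix='10' (no match yet)
Bit 2: prefix='101' -> emit 'h', reset
Bit 3: prefix='0' (no match yet)
Bit 4: prefix='01' -> emit 'e', reset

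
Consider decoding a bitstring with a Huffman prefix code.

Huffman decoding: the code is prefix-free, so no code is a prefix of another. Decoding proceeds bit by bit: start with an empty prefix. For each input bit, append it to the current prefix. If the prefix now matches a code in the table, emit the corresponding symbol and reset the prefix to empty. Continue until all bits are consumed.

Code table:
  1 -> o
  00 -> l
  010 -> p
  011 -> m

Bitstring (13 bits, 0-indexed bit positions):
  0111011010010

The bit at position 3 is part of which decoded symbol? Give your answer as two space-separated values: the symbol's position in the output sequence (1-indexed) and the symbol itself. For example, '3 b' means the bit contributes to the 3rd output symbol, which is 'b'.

Bit 0: prefix='0' (no match yet)
Bit 1: prefix='01' (no match yet)
Bit 2: prefix='011' -> emit 'm', reset
Bit 3: prefix='1' -> emit 'o', reset
Bit 4: prefix='0' (no match yet)
Bit 5: prefix='01' (no match yet)
Bit 6: prefix='011' -> emit 'm', reset
Bit 7: prefix='0' (no match yet)

Answer: 2 o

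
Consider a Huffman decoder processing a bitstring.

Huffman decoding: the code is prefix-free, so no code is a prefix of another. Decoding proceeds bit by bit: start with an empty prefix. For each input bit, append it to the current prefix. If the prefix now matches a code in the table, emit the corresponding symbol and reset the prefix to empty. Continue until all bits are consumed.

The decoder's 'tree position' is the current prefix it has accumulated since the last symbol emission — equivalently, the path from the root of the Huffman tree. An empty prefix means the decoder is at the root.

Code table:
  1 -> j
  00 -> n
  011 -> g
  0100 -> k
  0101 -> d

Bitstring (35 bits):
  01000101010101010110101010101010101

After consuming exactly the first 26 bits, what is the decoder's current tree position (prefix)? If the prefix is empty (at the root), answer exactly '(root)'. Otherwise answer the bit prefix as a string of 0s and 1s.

Bit 0: prefix='0' (no match yet)
Bit 1: prefix='01' (no match yet)
Bit 2: prefix='010' (no match yet)
Bit 3: prefix='0100' -> emit 'k', reset
Bit 4: prefix='0' (no match yet)
Bit 5: prefix='01' (no match yet)
Bit 6: prefix='010' (no match yet)
Bit 7: prefix='0101' -> emit 'd', reset
Bit 8: prefix='0' (no match yet)
Bit 9: prefix='01' (no match yet)
Bit 10: prefix='010' (no match yet)
Bit 11: prefix='0101' -> emit 'd', reset
Bit 12: prefix='0' (no match yet)
Bit 13: prefix='01' (no match yet)
Bit 14: prefix='010' (no match yet)
Bit 15: prefix='0101' -> emit 'd', reset
Bit 16: prefix='0' (no match yet)
Bit 17: prefix='01' (no match yet)
Bit 18: prefix='011' -> emit 'g', reset
Bit 19: prefix='0' (no match yet)
Bit 20: prefix='01' (no match yet)
Bit 21: prefix='010' (no match yet)
Bit 22: prefix='0101' -> emit 'd', reset
Bit 23: prefix='0' (no match yet)
Bit 24: prefix='01' (no match yet)
Bit 25: prefix='010' (no match yet)

Answer: 010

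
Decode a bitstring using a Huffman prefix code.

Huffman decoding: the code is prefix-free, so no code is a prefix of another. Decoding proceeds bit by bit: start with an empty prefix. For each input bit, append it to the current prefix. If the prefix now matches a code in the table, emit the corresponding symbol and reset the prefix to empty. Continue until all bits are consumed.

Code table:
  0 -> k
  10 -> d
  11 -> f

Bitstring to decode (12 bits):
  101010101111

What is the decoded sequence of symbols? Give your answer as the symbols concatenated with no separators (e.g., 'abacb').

Answer: ddddff

Derivation:
Bit 0: prefix='1' (no match yet)
Bit 1: prefix='10' -> emit 'd', reset
Bit 2: prefix='1' (no match yet)
Bit 3: prefix='10' -> emit 'd', reset
Bit 4: prefix='1' (no match yet)
Bit 5: prefix='10' -> emit 'd', reset
Bit 6: prefix='1' (no match yet)
Bit 7: prefix='10' -> emit 'd', reset
Bit 8: prefix='1' (no match yet)
Bit 9: prefix='11' -> emit 'f', reset
Bit 10: prefix='1' (no match yet)
Bit 11: prefix='11' -> emit 'f', reset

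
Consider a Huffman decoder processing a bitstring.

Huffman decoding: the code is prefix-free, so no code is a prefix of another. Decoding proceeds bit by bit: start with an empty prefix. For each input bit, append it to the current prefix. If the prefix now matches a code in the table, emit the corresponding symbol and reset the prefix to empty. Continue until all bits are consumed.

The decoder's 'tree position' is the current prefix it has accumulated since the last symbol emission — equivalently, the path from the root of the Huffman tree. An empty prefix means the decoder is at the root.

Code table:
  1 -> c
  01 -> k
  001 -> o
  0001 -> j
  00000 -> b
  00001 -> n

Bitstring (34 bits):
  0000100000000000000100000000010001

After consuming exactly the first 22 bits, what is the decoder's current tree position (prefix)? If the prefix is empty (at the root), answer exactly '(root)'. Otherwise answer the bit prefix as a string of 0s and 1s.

Answer: 00

Derivation:
Bit 0: prefix='0' (no match yet)
Bit 1: prefix='00' (no match yet)
Bit 2: prefix='000' (no match yet)
Bit 3: prefix='0000' (no match yet)
Bit 4: prefix='00001' -> emit 'n', reset
Bit 5: prefix='0' (no match yet)
Bit 6: prefix='00' (no match yet)
Bit 7: prefix='000' (no match yet)
Bit 8: prefix='0000' (no match yet)
Bit 9: prefix='00000' -> emit 'b', reset
Bit 10: prefix='0' (no match yet)
Bit 11: prefix='00' (no match yet)
Bit 12: prefix='000' (no match yet)
Bit 13: prefix='0000' (no match yet)
Bit 14: prefix='00000' -> emit 'b', reset
Bit 15: prefix='0' (no match yet)
Bit 16: prefix='00' (no match yet)
Bit 17: prefix='000' (no match yet)
Bit 18: prefix='0000' (no match yet)
Bit 19: prefix='00001' -> emit 'n', reset
Bit 20: prefix='0' (no match yet)
Bit 21: prefix='00' (no match yet)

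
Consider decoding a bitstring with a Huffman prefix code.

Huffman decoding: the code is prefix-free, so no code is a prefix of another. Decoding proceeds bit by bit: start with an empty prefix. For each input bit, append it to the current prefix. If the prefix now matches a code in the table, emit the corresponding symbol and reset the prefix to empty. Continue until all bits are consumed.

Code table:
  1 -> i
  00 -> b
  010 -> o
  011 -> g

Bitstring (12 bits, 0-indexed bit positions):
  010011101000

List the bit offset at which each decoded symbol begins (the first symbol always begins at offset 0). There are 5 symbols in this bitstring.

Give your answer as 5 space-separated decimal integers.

Bit 0: prefix='0' (no match yet)
Bit 1: prefix='01' (no match yet)
Bit 2: prefix='010' -> emit 'o', reset
Bit 3: prefix='0' (no match yet)
Bit 4: prefix='01' (no match yet)
Bit 5: prefix='011' -> emit 'g', reset
Bit 6: prefix='1' -> emit 'i', reset
Bit 7: prefix='0' (no match yet)
Bit 8: prefix='01' (no match yet)
Bit 9: prefix='010' -> emit 'o', reset
Bit 10: prefix='0' (no match yet)
Bit 11: prefix='00' -> emit 'b', reset

Answer: 0 3 6 7 10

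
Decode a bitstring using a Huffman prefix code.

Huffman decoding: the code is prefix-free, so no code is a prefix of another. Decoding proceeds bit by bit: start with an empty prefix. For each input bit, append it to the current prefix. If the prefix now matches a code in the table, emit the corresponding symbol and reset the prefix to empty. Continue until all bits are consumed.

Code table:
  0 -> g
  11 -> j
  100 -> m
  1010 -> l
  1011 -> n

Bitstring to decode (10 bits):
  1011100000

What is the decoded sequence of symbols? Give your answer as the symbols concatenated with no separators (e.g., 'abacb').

Bit 0: prefix='1' (no match yet)
Bit 1: prefix='10' (no match yet)
Bit 2: prefix='101' (no match yet)
Bit 3: prefix='1011' -> emit 'n', reset
Bit 4: prefix='1' (no match yet)
Bit 5: prefix='10' (no match yet)
Bit 6: prefix='100' -> emit 'm', reset
Bit 7: prefix='0' -> emit 'g', reset
Bit 8: prefix='0' -> emit 'g', reset
Bit 9: prefix='0' -> emit 'g', reset

Answer: nmggg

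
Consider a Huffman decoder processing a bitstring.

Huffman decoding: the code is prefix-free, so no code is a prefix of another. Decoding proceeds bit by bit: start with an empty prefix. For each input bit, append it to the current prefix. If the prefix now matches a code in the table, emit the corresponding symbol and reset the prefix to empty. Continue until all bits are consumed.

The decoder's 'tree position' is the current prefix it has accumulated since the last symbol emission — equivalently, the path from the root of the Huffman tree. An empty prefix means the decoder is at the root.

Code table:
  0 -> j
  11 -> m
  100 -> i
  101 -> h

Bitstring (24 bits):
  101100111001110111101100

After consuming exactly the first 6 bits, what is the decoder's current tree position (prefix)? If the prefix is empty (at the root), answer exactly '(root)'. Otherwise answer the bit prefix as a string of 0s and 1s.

Answer: (root)

Derivation:
Bit 0: prefix='1' (no match yet)
Bit 1: prefix='10' (no match yet)
Bit 2: prefix='101' -> emit 'h', reset
Bit 3: prefix='1' (no match yet)
Bit 4: prefix='10' (no match yet)
Bit 5: prefix='100' -> emit 'i', reset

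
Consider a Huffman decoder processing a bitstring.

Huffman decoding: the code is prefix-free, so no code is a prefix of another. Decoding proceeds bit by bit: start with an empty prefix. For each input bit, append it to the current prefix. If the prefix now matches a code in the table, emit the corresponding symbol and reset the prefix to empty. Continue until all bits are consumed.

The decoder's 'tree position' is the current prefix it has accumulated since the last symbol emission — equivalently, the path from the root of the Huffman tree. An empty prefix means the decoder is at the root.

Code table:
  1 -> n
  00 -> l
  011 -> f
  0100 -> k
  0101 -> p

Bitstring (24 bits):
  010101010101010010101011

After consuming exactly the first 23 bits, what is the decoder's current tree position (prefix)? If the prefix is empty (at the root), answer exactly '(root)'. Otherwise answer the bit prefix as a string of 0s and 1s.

Bit 0: prefix='0' (no match yet)
Bit 1: prefix='01' (no match yet)
Bit 2: prefix='010' (no match yet)
Bit 3: prefix='0101' -> emit 'p', reset
Bit 4: prefix='0' (no match yet)
Bit 5: prefix='01' (no match yet)
Bit 6: prefix='010' (no match yet)
Bit 7: prefix='0101' -> emit 'p', reset
Bit 8: prefix='0' (no match yet)
Bit 9: prefix='01' (no match yet)
Bit 10: prefix='010' (no match yet)
Bit 11: prefix='0101' -> emit 'p', reset
Bit 12: prefix='0' (no match yet)
Bit 13: prefix='01' (no match yet)
Bit 14: prefix='010' (no match yet)
Bit 15: prefix='0100' -> emit 'k', reset
Bit 16: prefix='1' -> emit 'n', reset
Bit 17: prefix='0' (no match yet)
Bit 18: prefix='01' (no match yet)
Bit 19: prefix='010' (no match yet)
Bit 20: prefix='0101' -> emit 'p', reset
Bit 21: prefix='0' (no match yet)
Bit 22: prefix='01' (no match yet)

Answer: 01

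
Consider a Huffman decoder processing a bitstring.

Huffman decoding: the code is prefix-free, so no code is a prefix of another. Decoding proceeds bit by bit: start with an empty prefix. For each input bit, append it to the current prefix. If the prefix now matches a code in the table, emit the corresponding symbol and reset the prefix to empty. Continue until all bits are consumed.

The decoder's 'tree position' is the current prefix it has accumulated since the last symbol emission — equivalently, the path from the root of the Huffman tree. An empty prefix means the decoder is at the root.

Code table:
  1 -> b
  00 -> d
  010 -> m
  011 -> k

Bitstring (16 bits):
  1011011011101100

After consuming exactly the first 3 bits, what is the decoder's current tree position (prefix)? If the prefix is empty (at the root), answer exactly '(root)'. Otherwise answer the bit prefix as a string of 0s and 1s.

Bit 0: prefix='1' -> emit 'b', reset
Bit 1: prefix='0' (no match yet)
Bit 2: prefix='01' (no match yet)

Answer: 01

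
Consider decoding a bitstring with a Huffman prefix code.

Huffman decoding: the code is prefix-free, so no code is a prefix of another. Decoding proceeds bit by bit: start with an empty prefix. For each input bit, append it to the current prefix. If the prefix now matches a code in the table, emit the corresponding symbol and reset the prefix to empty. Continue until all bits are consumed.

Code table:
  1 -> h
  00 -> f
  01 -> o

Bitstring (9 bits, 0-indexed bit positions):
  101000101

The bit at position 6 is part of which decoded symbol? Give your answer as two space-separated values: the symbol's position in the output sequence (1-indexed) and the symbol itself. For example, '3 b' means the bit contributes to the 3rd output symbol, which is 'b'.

Bit 0: prefix='1' -> emit 'h', reset
Bit 1: prefix='0' (no match yet)
Bit 2: prefix='01' -> emit 'o', reset
Bit 3: prefix='0' (no match yet)
Bit 4: prefix='00' -> emit 'f', reset
Bit 5: prefix='0' (no match yet)
Bit 6: prefix='01' -> emit 'o', reset
Bit 7: prefix='0' (no match yet)
Bit 8: prefix='01' -> emit 'o', reset

Answer: 4 o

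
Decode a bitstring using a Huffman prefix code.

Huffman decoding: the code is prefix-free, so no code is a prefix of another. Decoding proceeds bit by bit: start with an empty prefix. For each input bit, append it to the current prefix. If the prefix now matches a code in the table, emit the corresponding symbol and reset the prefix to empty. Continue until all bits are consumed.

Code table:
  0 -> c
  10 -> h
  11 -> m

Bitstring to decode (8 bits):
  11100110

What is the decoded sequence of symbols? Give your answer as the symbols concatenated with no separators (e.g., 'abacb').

Bit 0: prefix='1' (no match yet)
Bit 1: prefix='11' -> emit 'm', reset
Bit 2: prefix='1' (no match yet)
Bit 3: prefix='10' -> emit 'h', reset
Bit 4: prefix='0' -> emit 'c', reset
Bit 5: prefix='1' (no match yet)
Bit 6: prefix='11' -> emit 'm', reset
Bit 7: prefix='0' -> emit 'c', reset

Answer: mhcmc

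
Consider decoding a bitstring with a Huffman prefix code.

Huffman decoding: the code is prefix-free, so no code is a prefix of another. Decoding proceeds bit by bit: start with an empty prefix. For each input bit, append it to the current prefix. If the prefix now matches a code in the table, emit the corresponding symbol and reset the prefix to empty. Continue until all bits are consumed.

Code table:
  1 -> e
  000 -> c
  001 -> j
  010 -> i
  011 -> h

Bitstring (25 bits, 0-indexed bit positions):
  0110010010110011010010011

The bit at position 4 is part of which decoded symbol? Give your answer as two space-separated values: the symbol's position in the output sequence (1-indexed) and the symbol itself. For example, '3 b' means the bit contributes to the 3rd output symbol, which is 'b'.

Answer: 2 j

Derivation:
Bit 0: prefix='0' (no match yet)
Bit 1: prefix='01' (no match yet)
Bit 2: prefix='011' -> emit 'h', reset
Bit 3: prefix='0' (no match yet)
Bit 4: prefix='00' (no match yet)
Bit 5: prefix='001' -> emit 'j', reset
Bit 6: prefix='0' (no match yet)
Bit 7: prefix='00' (no match yet)
Bit 8: prefix='001' -> emit 'j', reset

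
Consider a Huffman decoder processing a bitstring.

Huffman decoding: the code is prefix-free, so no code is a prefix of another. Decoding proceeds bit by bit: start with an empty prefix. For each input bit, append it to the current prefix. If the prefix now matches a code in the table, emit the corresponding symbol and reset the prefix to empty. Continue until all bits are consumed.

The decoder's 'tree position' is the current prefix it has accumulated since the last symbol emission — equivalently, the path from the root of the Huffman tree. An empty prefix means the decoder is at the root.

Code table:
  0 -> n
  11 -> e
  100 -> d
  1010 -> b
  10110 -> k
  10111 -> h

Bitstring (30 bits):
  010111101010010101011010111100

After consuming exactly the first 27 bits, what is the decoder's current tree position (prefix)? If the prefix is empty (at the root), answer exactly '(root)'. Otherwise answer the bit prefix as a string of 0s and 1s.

Answer: (root)

Derivation:
Bit 0: prefix='0' -> emit 'n', reset
Bit 1: prefix='1' (no match yet)
Bit 2: prefix='10' (no match yet)
Bit 3: prefix='101' (no match yet)
Bit 4: prefix='1011' (no match yet)
Bit 5: prefix='10111' -> emit 'h', reset
Bit 6: prefix='1' (no match yet)
Bit 7: prefix='10' (no match yet)
Bit 8: prefix='101' (no match yet)
Bit 9: prefix='1010' -> emit 'b', reset
Bit 10: prefix='1' (no match yet)
Bit 11: prefix='10' (no match yet)
Bit 12: prefix='100' -> emit 'd', reset
Bit 13: prefix='1' (no match yet)
Bit 14: prefix='10' (no match yet)
Bit 15: prefix='101' (no match yet)
Bit 16: prefix='1010' -> emit 'b', reset
Bit 17: prefix='1' (no match yet)
Bit 18: prefix='10' (no match yet)
Bit 19: prefix='101' (no match yet)
Bit 20: prefix='1011' (no match yet)
Bit 21: prefix='10110' -> emit 'k', reset
Bit 22: prefix='1' (no match yet)
Bit 23: prefix='10' (no match yet)
Bit 24: prefix='101' (no match yet)
Bit 25: prefix='1011' (no match yet)
Bit 26: prefix='10111' -> emit 'h', reset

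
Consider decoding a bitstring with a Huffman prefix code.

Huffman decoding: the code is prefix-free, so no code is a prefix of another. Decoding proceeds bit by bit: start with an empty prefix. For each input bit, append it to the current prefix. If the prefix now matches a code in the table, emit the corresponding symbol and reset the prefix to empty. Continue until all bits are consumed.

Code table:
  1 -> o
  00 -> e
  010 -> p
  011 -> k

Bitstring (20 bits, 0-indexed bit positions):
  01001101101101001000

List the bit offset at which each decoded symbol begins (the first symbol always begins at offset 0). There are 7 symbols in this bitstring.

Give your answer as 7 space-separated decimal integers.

Answer: 0 3 6 9 12 15 18

Derivation:
Bit 0: prefix='0' (no match yet)
Bit 1: prefix='01' (no match yet)
Bit 2: prefix='010' -> emit 'p', reset
Bit 3: prefix='0' (no match yet)
Bit 4: prefix='01' (no match yet)
Bit 5: prefix='011' -> emit 'k', reset
Bit 6: prefix='0' (no match yet)
Bit 7: prefix='01' (no match yet)
Bit 8: prefix='011' -> emit 'k', reset
Bit 9: prefix='0' (no match yet)
Bit 10: prefix='01' (no match yet)
Bit 11: prefix='011' -> emit 'k', reset
Bit 12: prefix='0' (no match yet)
Bit 13: prefix='01' (no match yet)
Bit 14: prefix='010' -> emit 'p', reset
Bit 15: prefix='0' (no match yet)
Bit 16: prefix='01' (no match yet)
Bit 17: prefix='010' -> emit 'p', reset
Bit 18: prefix='0' (no match yet)
Bit 19: prefix='00' -> emit 'e', reset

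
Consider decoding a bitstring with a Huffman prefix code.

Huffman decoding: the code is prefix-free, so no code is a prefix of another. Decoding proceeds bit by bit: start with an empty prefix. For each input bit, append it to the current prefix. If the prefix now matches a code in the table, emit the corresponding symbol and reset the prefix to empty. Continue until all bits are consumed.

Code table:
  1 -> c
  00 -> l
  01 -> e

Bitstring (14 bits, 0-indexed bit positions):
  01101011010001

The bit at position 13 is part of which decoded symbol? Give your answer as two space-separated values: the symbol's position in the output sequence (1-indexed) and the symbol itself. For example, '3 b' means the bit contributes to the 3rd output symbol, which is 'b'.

Answer: 8 e

Derivation:
Bit 0: prefix='0' (no match yet)
Bit 1: prefix='01' -> emit 'e', reset
Bit 2: prefix='1' -> emit 'c', reset
Bit 3: prefix='0' (no match yet)
Bit 4: prefix='01' -> emit 'e', reset
Bit 5: prefix='0' (no match yet)
Bit 6: prefix='01' -> emit 'e', reset
Bit 7: prefix='1' -> emit 'c', reset
Bit 8: prefix='0' (no match yet)
Bit 9: prefix='01' -> emit 'e', reset
Bit 10: prefix='0' (no match yet)
Bit 11: prefix='00' -> emit 'l', reset
Bit 12: prefix='0' (no match yet)
Bit 13: prefix='01' -> emit 'e', reset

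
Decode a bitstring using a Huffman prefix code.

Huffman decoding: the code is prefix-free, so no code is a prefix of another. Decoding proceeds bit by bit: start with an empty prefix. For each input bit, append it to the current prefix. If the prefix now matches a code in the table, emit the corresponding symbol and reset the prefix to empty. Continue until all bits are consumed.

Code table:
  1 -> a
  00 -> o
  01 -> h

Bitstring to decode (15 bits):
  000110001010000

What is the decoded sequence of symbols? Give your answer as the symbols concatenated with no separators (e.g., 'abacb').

Bit 0: prefix='0' (no match yet)
Bit 1: prefix='00' -> emit 'o', reset
Bit 2: prefix='0' (no match yet)
Bit 3: prefix='01' -> emit 'h', reset
Bit 4: prefix='1' -> emit 'a', reset
Bit 5: prefix='0' (no match yet)
Bit 6: prefix='00' -> emit 'o', reset
Bit 7: prefix='0' (no match yet)
Bit 8: prefix='01' -> emit 'h', reset
Bit 9: prefix='0' (no match yet)
Bit 10: prefix='01' -> emit 'h', reset
Bit 11: prefix='0' (no match yet)
Bit 12: prefix='00' -> emit 'o', reset
Bit 13: prefix='0' (no match yet)
Bit 14: prefix='00' -> emit 'o', reset

Answer: ohaohhoo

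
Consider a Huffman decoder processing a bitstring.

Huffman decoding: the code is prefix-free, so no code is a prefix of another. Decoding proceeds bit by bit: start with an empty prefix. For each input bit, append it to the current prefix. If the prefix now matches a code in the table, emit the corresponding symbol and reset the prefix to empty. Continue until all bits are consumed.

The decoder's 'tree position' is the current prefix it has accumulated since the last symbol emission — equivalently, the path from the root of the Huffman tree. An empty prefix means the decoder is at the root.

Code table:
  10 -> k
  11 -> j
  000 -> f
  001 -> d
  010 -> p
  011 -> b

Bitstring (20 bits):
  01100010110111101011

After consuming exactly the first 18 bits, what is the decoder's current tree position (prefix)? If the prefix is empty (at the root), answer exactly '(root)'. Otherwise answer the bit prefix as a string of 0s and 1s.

Answer: (root)

Derivation:
Bit 0: prefix='0' (no match yet)
Bit 1: prefix='01' (no match yet)
Bit 2: prefix='011' -> emit 'b', reset
Bit 3: prefix='0' (no match yet)
Bit 4: prefix='00' (no match yet)
Bit 5: prefix='000' -> emit 'f', reset
Bit 6: prefix='1' (no match yet)
Bit 7: prefix='10' -> emit 'k', reset
Bit 8: prefix='1' (no match yet)
Bit 9: prefix='11' -> emit 'j', reset
Bit 10: prefix='0' (no match yet)
Bit 11: prefix='01' (no match yet)
Bit 12: prefix='011' -> emit 'b', reset
Bit 13: prefix='1' (no match yet)
Bit 14: prefix='11' -> emit 'j', reset
Bit 15: prefix='0' (no match yet)
Bit 16: prefix='01' (no match yet)
Bit 17: prefix='010' -> emit 'p', reset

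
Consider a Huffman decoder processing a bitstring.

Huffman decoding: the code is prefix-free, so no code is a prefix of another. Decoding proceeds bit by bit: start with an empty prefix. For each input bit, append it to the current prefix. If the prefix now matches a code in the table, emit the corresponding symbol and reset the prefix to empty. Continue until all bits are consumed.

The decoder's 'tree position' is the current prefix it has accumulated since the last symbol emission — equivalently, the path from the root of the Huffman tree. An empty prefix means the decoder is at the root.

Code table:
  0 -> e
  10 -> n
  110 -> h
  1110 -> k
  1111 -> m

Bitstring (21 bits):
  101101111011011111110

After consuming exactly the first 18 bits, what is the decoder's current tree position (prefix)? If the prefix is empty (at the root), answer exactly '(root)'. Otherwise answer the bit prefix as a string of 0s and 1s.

Bit 0: prefix='1' (no match yet)
Bit 1: prefix='10' -> emit 'n', reset
Bit 2: prefix='1' (no match yet)
Bit 3: prefix='11' (no match yet)
Bit 4: prefix='110' -> emit 'h', reset
Bit 5: prefix='1' (no match yet)
Bit 6: prefix='11' (no match yet)
Bit 7: prefix='111' (no match yet)
Bit 8: prefix='1111' -> emit 'm', reset
Bit 9: prefix='0' -> emit 'e', reset
Bit 10: prefix='1' (no match yet)
Bit 11: prefix='11' (no match yet)
Bit 12: prefix='110' -> emit 'h', reset
Bit 13: prefix='1' (no match yet)
Bit 14: prefix='11' (no match yet)
Bit 15: prefix='111' (no match yet)
Bit 16: prefix='1111' -> emit 'm', reset
Bit 17: prefix='1' (no match yet)

Answer: 1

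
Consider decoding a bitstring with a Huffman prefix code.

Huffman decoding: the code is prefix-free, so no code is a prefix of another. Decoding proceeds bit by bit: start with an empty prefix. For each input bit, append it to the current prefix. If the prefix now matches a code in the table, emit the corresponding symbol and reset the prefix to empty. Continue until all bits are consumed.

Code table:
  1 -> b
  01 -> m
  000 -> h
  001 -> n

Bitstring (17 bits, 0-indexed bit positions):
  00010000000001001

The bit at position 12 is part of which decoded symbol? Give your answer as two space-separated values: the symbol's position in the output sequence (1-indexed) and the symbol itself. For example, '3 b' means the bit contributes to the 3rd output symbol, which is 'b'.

Answer: 5 h

Derivation:
Bit 0: prefix='0' (no match yet)
Bit 1: prefix='00' (no match yet)
Bit 2: prefix='000' -> emit 'h', reset
Bit 3: prefix='1' -> emit 'b', reset
Bit 4: prefix='0' (no match yet)
Bit 5: prefix='00' (no match yet)
Bit 6: prefix='000' -> emit 'h', reset
Bit 7: prefix='0' (no match yet)
Bit 8: prefix='00' (no match yet)
Bit 9: prefix='000' -> emit 'h', reset
Bit 10: prefix='0' (no match yet)
Bit 11: prefix='00' (no match yet)
Bit 12: prefix='000' -> emit 'h', reset
Bit 13: prefix='1' -> emit 'b', reset
Bit 14: prefix='0' (no match yet)
Bit 15: prefix='00' (no match yet)
Bit 16: prefix='001' -> emit 'n', reset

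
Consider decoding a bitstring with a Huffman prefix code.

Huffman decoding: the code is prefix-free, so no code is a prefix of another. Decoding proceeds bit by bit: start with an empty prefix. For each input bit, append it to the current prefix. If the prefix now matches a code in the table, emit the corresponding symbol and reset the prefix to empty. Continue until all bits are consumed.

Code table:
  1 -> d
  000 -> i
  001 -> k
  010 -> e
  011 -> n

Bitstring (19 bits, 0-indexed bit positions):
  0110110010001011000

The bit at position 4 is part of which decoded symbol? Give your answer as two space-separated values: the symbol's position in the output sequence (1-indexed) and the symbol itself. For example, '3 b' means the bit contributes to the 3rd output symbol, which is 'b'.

Answer: 2 n

Derivation:
Bit 0: prefix='0' (no match yet)
Bit 1: prefix='01' (no match yet)
Bit 2: prefix='011' -> emit 'n', reset
Bit 3: prefix='0' (no match yet)
Bit 4: prefix='01' (no match yet)
Bit 5: prefix='011' -> emit 'n', reset
Bit 6: prefix='0' (no match yet)
Bit 7: prefix='00' (no match yet)
Bit 8: prefix='001' -> emit 'k', reset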